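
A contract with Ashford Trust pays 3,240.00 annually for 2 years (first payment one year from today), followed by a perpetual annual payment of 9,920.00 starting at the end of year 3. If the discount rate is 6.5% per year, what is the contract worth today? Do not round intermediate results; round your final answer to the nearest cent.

140453.60

PV of 2-year annuity: 3,240.00 × [1 − (1+0.065)^−2] / 0.065 = 5898.82960
Perpetuity value at year 2: 9,920.00 / 0.065 = 152615.38462
PV of perpetuity: 152615.38462 / (1+0.065)^2 = 134554.77054
Total PV = 5898.82960 + 134554.77054 = 140453.60014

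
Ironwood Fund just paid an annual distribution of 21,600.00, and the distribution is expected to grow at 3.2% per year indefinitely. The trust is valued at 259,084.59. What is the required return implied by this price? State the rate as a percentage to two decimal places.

11.80%

D₁ = 21,600.00 × 1.032 = 22,291.2000
P = D₁/(r − g) ⇒ r = D₁/P + g = 22,291.2000/259,084.59 + 0.032 = 0.086038 + 0.032 = 0.118038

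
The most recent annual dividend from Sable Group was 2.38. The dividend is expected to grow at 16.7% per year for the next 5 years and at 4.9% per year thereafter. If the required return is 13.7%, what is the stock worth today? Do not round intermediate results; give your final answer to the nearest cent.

D_1 = 2.77746
D_2 = 3.24130
D_3 = 3.78259
D_4 = 4.41429
D_5 = 5.15147
Terminal value at year 5: TV = D_5×(1+g_2)/(r−g_2) = 5.40389/0.088 = 61.40787
P_0 = D_1/(1+r)^1 + D_2/(1+r)^2 + D_3/(1+r)^3 + D_4/(1+r)^4 + D_5/(1+r)^5 + TV/(1+r)^5
    = 2.44280 + 2.50725 + 2.57340 + 2.64130 + 2.71100 + 32.31631 = 45.19206

45.19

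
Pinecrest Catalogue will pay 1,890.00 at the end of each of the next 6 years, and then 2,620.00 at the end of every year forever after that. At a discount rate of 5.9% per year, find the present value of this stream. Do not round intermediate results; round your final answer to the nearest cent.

40805.83

PV of 6-year annuity: 1,890.00 × [1 − (1+0.059)^−6] / 0.059 = 9323.01468
Perpetuity value at year 6: 2,620.00 / 0.059 = 44406.77966
PV of perpetuity: 44406.77966 / (1+0.059)^6 = 31482.81222
Total PV = 9323.01468 + 31482.81222 = 40805.82690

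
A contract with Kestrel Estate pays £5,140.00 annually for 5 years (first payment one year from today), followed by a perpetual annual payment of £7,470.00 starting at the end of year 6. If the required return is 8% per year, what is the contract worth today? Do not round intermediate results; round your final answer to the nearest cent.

£84071.99

PV of 5-year annuity: £5,140.00 × [1 − (1+0.08)^−5] / 0.08 = 20522.52959
Perpetuity value at year 5: £7,470.00 / 0.08 = 93375.00000
PV of perpetuity: 93375.00000 / (1+0.08)^5 = 63549.45602
Total PV = 20522.52959 + 63549.45602 = 84071.98561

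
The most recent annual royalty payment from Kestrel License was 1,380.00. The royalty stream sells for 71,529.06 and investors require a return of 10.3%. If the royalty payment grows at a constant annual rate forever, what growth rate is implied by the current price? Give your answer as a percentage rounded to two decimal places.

8.21%

P = D₀(1+g)/(r−g) ⇒ P(r−g) = D₀(1+g) ⇒ g(P+D₀) = P·r − D₀
g = (P·r − D₀)/(P + D₀) = (71,529.06×0.103 − 1,380.00) / (71,529.06 + 1,380.00) = 0.082123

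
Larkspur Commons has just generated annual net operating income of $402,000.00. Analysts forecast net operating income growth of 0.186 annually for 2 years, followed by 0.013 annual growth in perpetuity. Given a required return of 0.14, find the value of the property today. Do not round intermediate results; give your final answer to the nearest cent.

D_1 = 476772.00000
D_2 = 565451.59200
Terminal value at year 2: TV = D_2×(1+g_2)/(r−g_2) = 572802.46270/0.127 = 4510255.61178
P_0 = D_1/(1+r)^1 + D_2/(1+r)^2 + TV/(1+r)^2
    = 418221.05263 + 435096.63897 + 3470495.23837 = 4323812.92996

$4323812.93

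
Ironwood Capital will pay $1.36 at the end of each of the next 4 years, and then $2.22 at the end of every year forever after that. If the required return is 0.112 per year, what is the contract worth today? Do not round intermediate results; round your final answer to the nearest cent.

PV of 4-year annuity: $1.36 × [1 − (1+0.112)^−4] / 0.112 = 4.20137
Perpetuity value at year 4: $2.22 / 0.112 = 19.82143
PV of perpetuity: 19.82143 / (1+0.112)^4 = 12.96331
Total PV = 4.20137 + 12.96331 = 17.16468

$17.16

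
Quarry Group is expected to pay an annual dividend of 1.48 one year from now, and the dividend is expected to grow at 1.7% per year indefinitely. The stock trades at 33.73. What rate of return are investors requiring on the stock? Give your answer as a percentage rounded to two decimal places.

6.09%

P = D₁/(r − g) ⇒ r = D₁/P + g = 1.4800/33.73 + 0.017 = 0.043878 + 0.017 = 0.060878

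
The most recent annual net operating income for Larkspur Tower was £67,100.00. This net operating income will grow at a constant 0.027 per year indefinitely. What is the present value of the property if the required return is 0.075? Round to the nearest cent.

£1435660.42

D₁ = D₀ × (1 + g) = £67,100.00 × 1.027 = £68,911.7000
Growing perpetuity: P = D₁ / (r − g) = £68,911.7000 / (0.075 − 0.027) = £1,435,660.42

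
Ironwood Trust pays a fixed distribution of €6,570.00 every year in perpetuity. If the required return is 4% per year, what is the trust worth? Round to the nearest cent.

€164250.00

Level perpetuity: PV = C / r = €6,570.00 / 0.04 = €164,250.00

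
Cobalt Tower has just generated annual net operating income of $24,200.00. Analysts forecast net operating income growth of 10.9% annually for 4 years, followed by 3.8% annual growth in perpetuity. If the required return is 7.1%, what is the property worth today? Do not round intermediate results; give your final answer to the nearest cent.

D_1 = 26837.80000
D_2 = 29763.12020
D_3 = 33007.30030
D_4 = 36605.09603
Terminal value at year 4: TV = D_4×(1+g_2)/(r−g_2) = 37996.08968/0.033 = 1151396.65709
P_0 = D_1/(1+r)^1 + D_2/(1+r)^2 + D_3/(1+r)^3 + D_4/(1+r)^4 + TV/(1+r)^4
    = 25058.63679 + 25947.73875 + 26868.38681 + 27821.70025 + 875118.93517 = 980815.39777

$980815.40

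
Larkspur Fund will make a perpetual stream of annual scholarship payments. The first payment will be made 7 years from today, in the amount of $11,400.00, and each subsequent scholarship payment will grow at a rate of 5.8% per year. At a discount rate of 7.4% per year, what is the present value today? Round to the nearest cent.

Value at end of year 6: C₁ / (r − g) = $11,400.00 / (0.074 − 0.058) = $712,500.0000
Discount to today: PV = $712,500.0000 / (1 + 0.074)^6 = $712,500.0000 / 1.534708 = $464,257.77

$464257.77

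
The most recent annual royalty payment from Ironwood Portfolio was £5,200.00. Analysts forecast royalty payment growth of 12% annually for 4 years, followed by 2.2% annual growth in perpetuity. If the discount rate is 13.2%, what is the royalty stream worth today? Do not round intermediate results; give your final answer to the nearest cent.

D_1 = 5824.00000
D_2 = 6522.88000
D_3 = 7305.62560
D_4 = 8182.30067
Terminal value at year 4: TV = D_4×(1+g_2)/(r−g_2) = 8362.31129/0.11 = 76021.01170
P_0 = D_1/(1+r)^1 + D_2/(1+r)^2 + D_3/(1+r)^3 + D_4/(1+r)^4 + TV/(1+r)^4
    = 5144.87633 + 5090.33700 + 5036.37583 + 4982.98669 + 46296.47631 = 66551.05216

£66551.05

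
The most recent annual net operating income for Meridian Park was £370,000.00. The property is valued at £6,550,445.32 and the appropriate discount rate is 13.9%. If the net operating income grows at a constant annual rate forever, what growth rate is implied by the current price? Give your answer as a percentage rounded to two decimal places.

P = D₀(1+g)/(r−g) ⇒ P(r−g) = D₀(1+g) ⇒ g(P+D₀) = P·r − D₀
g = (P·r − D₀)/(P + D₀) = (£6,550,445.32×0.139 − £370,000.00) / (£6,550,445.32 + £370,000.00) = 0.078104

7.81%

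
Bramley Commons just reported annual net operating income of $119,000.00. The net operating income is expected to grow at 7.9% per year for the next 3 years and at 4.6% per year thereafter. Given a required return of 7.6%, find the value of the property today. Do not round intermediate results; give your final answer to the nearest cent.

$4542929.24

D_1 = 128401.00000
D_2 = 138544.67900
D_3 = 149489.70864
Terminal value at year 3: TV = D_3×(1+g_2)/(r−g_2) = 156366.23524/0.03 = 5212207.84128
P_0 = D_1/(1+r)^1 + D_2/(1+r)^2 + D_3/(1+r)^3 + TV/(1+r)^3
    = 119331.78439 + 119664.49382 + 119998.13089 + 4183934.83027 = 4542929.23936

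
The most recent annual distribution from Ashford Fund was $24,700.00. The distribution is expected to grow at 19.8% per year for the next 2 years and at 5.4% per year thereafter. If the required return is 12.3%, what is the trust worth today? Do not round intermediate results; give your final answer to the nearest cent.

$483839.74

D_1 = 29590.60000
D_2 = 35449.53880
Terminal value at year 2: TV = D_2×(1+g_2)/(r−g_2) = 37363.81390/0.069 = 541504.54921
P_0 = D_1/(1+r)^1 + D_2/(1+r)^2 + TV/(1+r)^2
    = 26349.59929 + 28109.36772 + 429380.77644 = 483839.74344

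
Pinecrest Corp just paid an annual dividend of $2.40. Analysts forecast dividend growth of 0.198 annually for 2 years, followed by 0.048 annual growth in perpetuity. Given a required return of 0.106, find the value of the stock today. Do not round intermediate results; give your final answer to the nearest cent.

$56.30

D_1 = 2.87520
D_2 = 3.44449
Terminal value at year 2: TV = D_2×(1+g_2)/(r−g_2) = 3.60983/0.058 = 62.23836
P_0 = D_1/(1+r)^1 + D_2/(1+r)^2 + TV/(1+r)^2
    = 2.59964 + 2.81588 + 50.88009 = 56.29562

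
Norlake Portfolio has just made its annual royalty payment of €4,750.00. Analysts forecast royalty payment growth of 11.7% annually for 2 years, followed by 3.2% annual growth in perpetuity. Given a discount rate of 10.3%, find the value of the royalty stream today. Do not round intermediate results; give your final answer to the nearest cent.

€80487.67

D_1 = 5305.75000
D_2 = 5926.52275
Terminal value at year 2: TV = D_2×(1+g_2)/(r−g_2) = 6116.17148/0.071 = 86143.26025
P_0 = D_1/(1+r)^1 + D_2/(1+r)^2 + TV/(1+r)^2
    = 4810.29012 + 4871.34548 + 70806.03567 = 80487.67127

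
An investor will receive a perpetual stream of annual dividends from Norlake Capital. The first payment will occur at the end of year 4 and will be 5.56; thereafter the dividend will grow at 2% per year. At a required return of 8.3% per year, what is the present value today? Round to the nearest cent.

Value at end of year 3: C₁ / (r − g) = 5.56 / (0.083 − 0.02) = 88.2540
Discount to today: PV = 88.2540 / (1 + 0.083)^3 = 88.2540 / 1.270239 = 69.48

69.48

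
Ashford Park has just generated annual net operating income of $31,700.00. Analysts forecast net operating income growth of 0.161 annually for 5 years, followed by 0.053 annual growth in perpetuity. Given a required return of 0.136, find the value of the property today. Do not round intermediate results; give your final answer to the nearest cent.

D_1 = 36803.70000
D_2 = 42729.09570
D_3 = 49608.48011
D_4 = 57595.44541
D_5 = 66868.31212
Terminal value at year 5: TV = D_5×(1+g_2)/(r−g_2) = 70412.33266/0.083 = 848341.35732
P_0 = D_1/(1+r)^1 + D_2/(1+r)^2 + D_3/(1+r)^3 + D_4/(1+r)^4 + D_5/(1+r)^5 + TV/(1+r)^5
    = 32397.62324 + 33110.59910 + 33839.26546 + 34583.96760 + 35345.05844 + 448413.81367 = 617690.32751

$617690.33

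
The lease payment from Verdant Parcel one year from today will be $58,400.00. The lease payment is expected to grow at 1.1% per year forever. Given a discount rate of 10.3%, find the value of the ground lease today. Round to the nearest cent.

$634782.61

Growing perpetuity: P = D₁ / (r − g) = $58,400.0000 / (0.103 − 0.011) = $634,782.61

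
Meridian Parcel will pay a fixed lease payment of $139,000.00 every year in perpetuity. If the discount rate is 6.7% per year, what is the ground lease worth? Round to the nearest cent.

$2074626.87

Level perpetuity: PV = C / r = $139,000.00 / 0.067 = $2,074,626.87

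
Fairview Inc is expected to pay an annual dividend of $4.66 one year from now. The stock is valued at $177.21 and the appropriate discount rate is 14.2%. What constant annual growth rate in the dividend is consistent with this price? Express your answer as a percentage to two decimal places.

P = D₁/(r−g) ⇒ g = r − D₁/P = 0.142 − $4.66/$177.21 = 0.115704

11.57%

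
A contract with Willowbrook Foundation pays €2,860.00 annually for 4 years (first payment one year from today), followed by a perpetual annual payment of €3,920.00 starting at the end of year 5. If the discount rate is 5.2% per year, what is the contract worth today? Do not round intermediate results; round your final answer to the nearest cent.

PV of 4-year annuity: €2,860.00 × [1 − (1+0.052)^−4] / 0.052 = 10094.47996
Perpetuity value at year 4: €3,920.00 / 0.052 = 75384.61538
PV of perpetuity: 75384.61538 / (1+0.052)^4 = 61548.82467
Total PV = 10094.47996 + 61548.82467 = 71643.30463

€71643.30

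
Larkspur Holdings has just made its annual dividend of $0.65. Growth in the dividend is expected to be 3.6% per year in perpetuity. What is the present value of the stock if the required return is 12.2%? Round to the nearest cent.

$7.83

D₁ = D₀ × (1 + g) = $0.65 × 1.036 = $0.6734
Growing perpetuity: P = D₁ / (r − g) = $0.6734 / (0.122 − 0.036) = $7.83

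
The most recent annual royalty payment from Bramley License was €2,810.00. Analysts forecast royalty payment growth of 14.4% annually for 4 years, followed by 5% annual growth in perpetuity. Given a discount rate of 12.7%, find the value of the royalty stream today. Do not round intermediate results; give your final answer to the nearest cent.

€52353.34

D_1 = 3214.64000
D_2 = 3677.54816
D_3 = 4207.11510
D_4 = 4812.93967
Terminal value at year 4: TV = D_4×(1+g_2)/(r−g_2) = 5053.58665/0.077 = 65630.99548
P_0 = D_1/(1+r)^1 + D_2/(1+r)^2 + D_3/(1+r)^3 + D_4/(1+r)^4 + TV/(1+r)^4
    = 2852.38687 + 2895.41311 + 2939.08838 + 2983.42245 + 40683.03342 = 52353.34423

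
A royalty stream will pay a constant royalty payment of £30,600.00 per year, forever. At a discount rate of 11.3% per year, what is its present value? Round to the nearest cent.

Level perpetuity: PV = C / r = £30,600.00 / 0.113 = £270,796.46

£270796.46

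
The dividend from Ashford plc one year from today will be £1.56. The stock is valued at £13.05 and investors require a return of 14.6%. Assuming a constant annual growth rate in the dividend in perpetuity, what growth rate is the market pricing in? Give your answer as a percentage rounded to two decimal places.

P = D₁/(r−g) ⇒ g = r − D₁/P = 0.146 − £1.56/£13.05 = 0.026460

2.65%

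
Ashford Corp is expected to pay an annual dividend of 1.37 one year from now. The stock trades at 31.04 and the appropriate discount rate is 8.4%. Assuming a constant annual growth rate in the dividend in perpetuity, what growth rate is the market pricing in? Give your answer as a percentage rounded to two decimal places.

3.99%

P = D₁/(r−g) ⇒ g = r − D₁/P = 0.084 − 1.37/31.04 = 0.039863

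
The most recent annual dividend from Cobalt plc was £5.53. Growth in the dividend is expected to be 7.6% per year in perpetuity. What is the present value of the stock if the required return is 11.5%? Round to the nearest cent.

D₁ = D₀ × (1 + g) = £5.53 × 1.076 = £5.9503
Growing perpetuity: P = D₁ / (r − g) = £5.9503 / (0.115 − 0.076) = £152.57

£152.57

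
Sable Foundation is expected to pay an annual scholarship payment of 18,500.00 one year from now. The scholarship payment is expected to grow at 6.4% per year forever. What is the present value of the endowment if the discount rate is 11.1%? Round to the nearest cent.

393617.02

Growing perpetuity: P = D₁ / (r − g) = 18,500.0000 / (0.111 − 0.064) = 393,617.02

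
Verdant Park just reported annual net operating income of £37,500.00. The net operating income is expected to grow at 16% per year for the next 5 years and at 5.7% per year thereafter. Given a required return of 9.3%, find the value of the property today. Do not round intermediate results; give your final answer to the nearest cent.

D_1 = 43500.00000
D_2 = 50460.00000
D_3 = 58533.60000
D_4 = 67898.97600
D_5 = 78762.81216
Terminal value at year 5: TV = D_5×(1+g_2)/(r−g_2) = 83252.29245/0.036 = 2312563.67925
P_0 = D_1/(1+r)^1 + D_2/(1+r)^2 + D_3/(1+r)^3 + D_4/(1+r)^4 + D_5/(1+r)^5 + TV/(1+r)^5
    = 39798.71912 + 42238.34783 + 44827.52377 + 47575.41407 + 50491.74778 + 1482493.81671 = 1707425.56929

£1707425.57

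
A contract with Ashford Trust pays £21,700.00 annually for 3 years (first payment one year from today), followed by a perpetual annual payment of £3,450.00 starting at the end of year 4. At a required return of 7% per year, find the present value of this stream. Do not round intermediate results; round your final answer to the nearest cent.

PV of 3-year annuity: £21,700.00 × [1 − (1+0.07)^−3] / 0.07 = 56947.65816
Perpetuity value at year 3: £3,450.00 / 0.07 = 49285.71429
PV of perpetuity: 49285.71429 / (1+0.07)^3 = 40231.82393
Total PV = 56947.65816 + 40231.82393 = 97179.48210

£97179.48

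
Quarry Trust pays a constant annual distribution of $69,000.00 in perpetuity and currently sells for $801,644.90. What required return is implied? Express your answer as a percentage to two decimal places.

P = C/r ⇒ r = C/P = $69,000.00/$801,644.90 = 0.086073

8.61%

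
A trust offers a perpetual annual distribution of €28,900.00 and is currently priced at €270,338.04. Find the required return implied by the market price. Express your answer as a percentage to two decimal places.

P = C/r ⇒ r = C/P = €28,900.00/€270,338.04 = 0.106903

10.69%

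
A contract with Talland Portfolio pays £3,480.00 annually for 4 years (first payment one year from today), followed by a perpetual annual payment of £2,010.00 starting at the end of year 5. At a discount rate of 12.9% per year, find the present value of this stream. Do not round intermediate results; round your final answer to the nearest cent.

£19962.97

PV of 4-year annuity: £3,480.00 × [1 − (1+0.129)^−4] / 0.129 = 10372.70438
Perpetuity value at year 4: £2,010.00 / 0.129 = 15581.39535
PV of perpetuity: 15581.39535 / (1+0.129)^4 = 9590.26437
Total PV = 10372.70438 + 9590.26437 = 19962.96875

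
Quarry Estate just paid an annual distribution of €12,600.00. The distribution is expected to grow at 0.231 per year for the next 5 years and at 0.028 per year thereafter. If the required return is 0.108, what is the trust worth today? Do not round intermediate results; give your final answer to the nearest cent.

D_1 = 15510.60000
D_2 = 19093.54860
D_3 = 23504.15833
D_4 = 28933.61890
D_5 = 35617.28487
Terminal value at year 5: TV = D_5×(1+g_2)/(r−g_2) = 36614.56884/0.08 = 457682.11053
P_0 = D_1/(1+r)^1 + D_2/(1+r)^2 + D_3/(1+r)^3 + D_4/(1+r)^4 + D_5/(1+r)^5 + TV/(1+r)^5
    = 13998.73646 + 15552.74782 + 17279.27127 + 19197.45752 + 21328.58322 + 274072.29438 = 361429.09067

€361429.09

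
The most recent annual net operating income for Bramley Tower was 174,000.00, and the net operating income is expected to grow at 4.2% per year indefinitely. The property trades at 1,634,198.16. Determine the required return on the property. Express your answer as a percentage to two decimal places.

D₁ = 174,000.00 × 1.042 = 181,308.0000
P = D₁/(r − g) ⇒ r = D₁/P + g = 181,308.0000/1,634,198.16 + 0.042 = 0.110946 + 0.042 = 0.152946

15.29%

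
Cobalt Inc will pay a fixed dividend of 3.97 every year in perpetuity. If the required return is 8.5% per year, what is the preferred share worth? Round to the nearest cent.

46.71

Level perpetuity: PV = C / r = 3.97 / 0.085 = 46.71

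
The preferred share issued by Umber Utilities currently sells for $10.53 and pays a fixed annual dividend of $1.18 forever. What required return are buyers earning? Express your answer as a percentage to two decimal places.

P = C/r ⇒ r = C/P = $1.18/$10.53 = 0.112061

11.21%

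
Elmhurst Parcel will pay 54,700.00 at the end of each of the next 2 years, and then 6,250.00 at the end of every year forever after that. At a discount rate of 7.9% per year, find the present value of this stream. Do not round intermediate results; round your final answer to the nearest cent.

165631.71

PV of 2-year annuity: 54,700.00 × [1 − (1+0.079)^−2] / 0.079 = 97678.48753
Perpetuity value at year 2: 6,250.00 / 0.079 = 79113.92405
PV of perpetuity: 79113.92405 / (1+0.079)^2 = 67953.21935
Total PV = 97678.48753 + 67953.21935 = 165631.70688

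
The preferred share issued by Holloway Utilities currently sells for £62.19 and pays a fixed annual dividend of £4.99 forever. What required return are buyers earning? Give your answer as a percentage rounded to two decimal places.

P = C/r ⇒ r = C/P = £4.99/£62.19 = 0.080238

8.02%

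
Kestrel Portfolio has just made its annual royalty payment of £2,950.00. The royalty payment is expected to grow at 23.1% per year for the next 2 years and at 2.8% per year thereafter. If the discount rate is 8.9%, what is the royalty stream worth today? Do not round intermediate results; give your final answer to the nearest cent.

£70629.29

D_1 = 3631.45000
D_2 = 4470.31495
Terminal value at year 2: TV = D_2×(1+g_2)/(r−g_2) = 4595.48377/0.061 = 75335.79949
P_0 = D_1/(1+r)^1 + D_2/(1+r)^2 + TV/(1+r)^2
    = 3334.66483 + 3769.48798 + 63525.14163 = 70629.29443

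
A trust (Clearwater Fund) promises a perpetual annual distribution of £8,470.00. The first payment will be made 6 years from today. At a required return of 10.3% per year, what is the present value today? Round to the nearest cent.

£50369.61

Value at end of year 5: C / r = £8,470.00 / 0.103 = £82,233.0097
Discount to today: PV = £82,233.0097 / (1 + 0.103)^5 = £82,233.0097 / 1.632592 = £50,369.61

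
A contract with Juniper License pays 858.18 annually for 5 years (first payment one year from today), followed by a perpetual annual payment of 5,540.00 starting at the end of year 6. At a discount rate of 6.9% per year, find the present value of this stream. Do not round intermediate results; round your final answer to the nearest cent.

61041.96

PV of 5-year annuity: 858.18 × [1 − (1+0.069)^−5] / 0.069 = 3528.14897
Perpetuity value at year 5: 5,540.00 / 0.069 = 80289.85507
PV of perpetuity: 80289.85507 / (1+0.069)^5 = 57513.81127
Total PV = 3528.14897 + 57513.81127 = 61041.96023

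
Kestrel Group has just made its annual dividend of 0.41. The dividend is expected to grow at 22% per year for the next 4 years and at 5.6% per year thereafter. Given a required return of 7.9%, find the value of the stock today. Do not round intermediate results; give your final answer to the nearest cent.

D_1 = 0.50020
D_2 = 0.61024
D_3 = 0.74450
D_4 = 0.90829
Terminal value at year 4: TV = D_4×(1+g_2)/(r−g_2) = 0.95915/0.023 = 41.70223
P_0 = D_1/(1+r)^1 + D_2/(1+r)^2 + D_3/(1+r)^3 + D_4/(1+r)^4 + TV/(1+r)^4
    = 0.46358 + 0.52416 + 0.59265 + 0.67010 + 30.76617 = 33.01665

33.02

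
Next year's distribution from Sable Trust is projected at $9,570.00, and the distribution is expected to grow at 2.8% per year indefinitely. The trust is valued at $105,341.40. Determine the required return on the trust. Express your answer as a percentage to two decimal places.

11.88%

P = D₁/(r − g) ⇒ r = D₁/P + g = $9,570.0000/$105,341.40 + 0.028 = 0.090847 + 0.028 = 0.118847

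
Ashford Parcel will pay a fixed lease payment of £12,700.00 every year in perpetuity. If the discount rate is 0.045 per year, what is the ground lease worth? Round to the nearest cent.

£282222.22

Level perpetuity: PV = C / r = £12,700.00 / 0.045 = £282,222.22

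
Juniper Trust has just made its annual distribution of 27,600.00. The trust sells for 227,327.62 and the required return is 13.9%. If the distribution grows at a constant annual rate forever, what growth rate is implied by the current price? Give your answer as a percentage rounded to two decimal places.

1.57%

P = D₀(1+g)/(r−g) ⇒ P(r−g) = D₀(1+g) ⇒ g(P+D₀) = P·r − D₀
g = (P·r − D₀)/(P + D₀) = (227,327.62×0.139 − 27,600.00) / (227,327.62 + 27,600.00) = 0.015685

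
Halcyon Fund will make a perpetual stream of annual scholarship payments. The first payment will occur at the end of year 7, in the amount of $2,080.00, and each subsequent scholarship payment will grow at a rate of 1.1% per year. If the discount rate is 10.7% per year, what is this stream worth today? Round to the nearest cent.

$11773.52

Value at end of year 6: C₁ / (r − g) = $2,080.00 / (0.107 − 0.011) = $21,666.6667
Discount to today: PV = $21,666.6667 / (1 + 0.107)^6 = $21,666.6667 / 1.840288 = $11,773.52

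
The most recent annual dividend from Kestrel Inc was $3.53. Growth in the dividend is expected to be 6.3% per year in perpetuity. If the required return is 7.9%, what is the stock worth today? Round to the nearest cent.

D₁ = D₀ × (1 + g) = $3.53 × 1.063 = $3.7524
Growing perpetuity: P = D₁ / (r − g) = $3.7524 / (0.079 − 0.063) = $234.52

$234.52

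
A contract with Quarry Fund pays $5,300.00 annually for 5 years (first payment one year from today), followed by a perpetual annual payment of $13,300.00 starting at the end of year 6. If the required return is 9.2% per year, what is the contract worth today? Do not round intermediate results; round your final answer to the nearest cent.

PV of 5-year annuity: $5,300.00 × [1 − (1+0.092)^−5] / 0.092 = 20508.61528
Perpetuity value at year 5: $13,300.00 / 0.092 = 144565.21739
PV of perpetuity: 144565.21739 / (1+0.092)^5 = 93100.20168
Total PV = 20508.61528 + 93100.20168 = 113608.81696

$113608.82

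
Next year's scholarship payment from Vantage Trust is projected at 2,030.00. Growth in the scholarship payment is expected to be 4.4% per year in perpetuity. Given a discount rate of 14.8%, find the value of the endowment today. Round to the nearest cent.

19519.23

Growing perpetuity: P = D₁ / (r − g) = 2,030.0000 / (0.148 − 0.044) = 19,519.23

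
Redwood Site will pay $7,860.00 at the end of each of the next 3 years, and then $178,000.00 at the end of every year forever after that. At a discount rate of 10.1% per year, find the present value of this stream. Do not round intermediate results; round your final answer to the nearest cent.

$1340007.02

PV of 3-year annuity: $7,860.00 × [1 − (1+0.101)^−3] / 0.101 = 19512.29588
Perpetuity value at year 3: $178,000.00 / 0.101 = 1762376.23762
PV of perpetuity: 1762376.23762 / (1+0.101)^3 = 1320494.72788
Total PV = 19512.29588 + 1320494.72788 = 1340007.02376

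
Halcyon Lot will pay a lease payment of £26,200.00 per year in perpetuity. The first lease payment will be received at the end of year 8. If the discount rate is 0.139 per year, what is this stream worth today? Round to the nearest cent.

£75791.49

Value at end of year 7: C / r = £26,200.00 / 0.139 = £188,489.2086
Discount to today: PV = £188,489.2086 / (1 + 0.139)^7 = £188,489.2086 / 2.486944 = £75,791.49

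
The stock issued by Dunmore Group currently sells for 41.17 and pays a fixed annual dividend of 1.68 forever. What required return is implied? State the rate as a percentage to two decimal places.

P = C/r ⇒ r = C/P = 1.68/41.17 = 0.040806

4.08%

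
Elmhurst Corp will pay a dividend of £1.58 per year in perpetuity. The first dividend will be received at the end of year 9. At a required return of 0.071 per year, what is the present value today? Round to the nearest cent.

£12.86

Value at end of year 8: C / r = £1.58 / 0.071 = £22.2535
Discount to today: PV = £22.2535 / (1 + 0.071)^8 = £22.2535 / 1.731075 = £12.86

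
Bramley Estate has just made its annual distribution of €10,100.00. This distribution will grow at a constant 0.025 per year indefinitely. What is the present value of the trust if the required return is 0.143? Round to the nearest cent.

D₁ = D₀ × (1 + g) = €10,100.00 × 1.025 = €10,352.5000
Growing perpetuity: P = D₁ / (r − g) = €10,352.5000 / (0.143 − 0.025) = €87,733.05

€87733.05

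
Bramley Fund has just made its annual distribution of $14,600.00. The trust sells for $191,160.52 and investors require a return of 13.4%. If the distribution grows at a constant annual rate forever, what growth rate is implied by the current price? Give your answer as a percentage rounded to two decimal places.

P = D₀(1+g)/(r−g) ⇒ P(r−g) = D₀(1+g) ⇒ g(P+D₀) = P·r − D₀
g = (P·r − D₀)/(P + D₀) = ($191,160.52×0.134 − $14,600.00) / ($191,160.52 + $14,600.00) = 0.053536

5.35%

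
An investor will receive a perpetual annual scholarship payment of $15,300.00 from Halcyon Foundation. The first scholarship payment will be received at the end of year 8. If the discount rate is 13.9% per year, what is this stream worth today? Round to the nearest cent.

Value at end of year 7: C / r = $15,300.00 / 0.139 = $110,071.9424
Discount to today: PV = $110,071.9424 / (1 + 0.139)^7 = $110,071.9424 / 2.486944 = $44,259.91

$44259.91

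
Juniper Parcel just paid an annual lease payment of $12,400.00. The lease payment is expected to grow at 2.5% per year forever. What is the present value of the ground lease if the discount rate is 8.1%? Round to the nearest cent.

$226964.29

D₁ = D₀ × (1 + g) = $12,400.00 × 1.025 = $12,710.0000
Growing perpetuity: P = D₁ / (r − g) = $12,710.0000 / (0.081 − 0.025) = $226,964.29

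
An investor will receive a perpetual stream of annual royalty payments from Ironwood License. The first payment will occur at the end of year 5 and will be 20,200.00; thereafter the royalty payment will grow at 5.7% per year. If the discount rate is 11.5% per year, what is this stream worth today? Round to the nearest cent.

Value at end of year 4: C₁ / (r − g) = 20,200.00 / (0.115 − 0.057) = 348,275.8621
Discount to today: PV = 348,275.8621 / (1 + 0.115)^4 = 348,275.8621 / 1.545608 = 225,332.54

225332.54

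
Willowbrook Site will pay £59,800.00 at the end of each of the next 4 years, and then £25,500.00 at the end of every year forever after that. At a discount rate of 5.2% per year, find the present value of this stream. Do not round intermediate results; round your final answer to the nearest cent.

PV of 4-year annuity: £59,800.00 × [1 − (1+0.052)^−4] / 0.052 = 211066.39914
Perpetuity value at year 4: £25,500.00 / 0.052 = 490384.61538
PV of perpetuity: 490384.61538 / (1+0.052)^4 = 400381.38498
Total PV = 211066.39914 + 400381.38498 = 611447.78412

£611447.78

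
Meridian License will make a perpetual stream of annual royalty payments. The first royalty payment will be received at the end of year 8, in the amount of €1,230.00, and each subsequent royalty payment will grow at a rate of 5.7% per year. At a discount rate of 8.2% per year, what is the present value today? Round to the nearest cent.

Value at end of year 7: C₁ / (r − g) = €1,230.00 / (0.082 − 0.057) = €49,200.0000
Discount to today: PV = €49,200.0000 / (1 + 0.082)^7 = €49,200.0000 / 1.736164 = €28,338.33

€28338.33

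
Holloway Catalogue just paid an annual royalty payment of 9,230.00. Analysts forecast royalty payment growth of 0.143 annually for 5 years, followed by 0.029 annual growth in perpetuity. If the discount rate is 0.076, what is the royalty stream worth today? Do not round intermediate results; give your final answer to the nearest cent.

D_1 = 10549.89000
D_2 = 12058.52427
D_3 = 13782.89324
D_4 = 15753.84697
D_5 = 18006.64709
Terminal value at year 5: TV = D_5×(1+g_2)/(r−g_2) = 18528.83986/0.047 = 394230.63525
P_0 = D_1/(1+r)^1 + D_2/(1+r)^2 + D_3/(1+r)^3 + D_4/(1+r)^4 + D_5/(1+r)^5 + TV/(1+r)^5
    = 9804.73048 + 10415.24809 + 11063.78119 + 11752.69694 + 12484.50985 + 273331.07736 = 328852.04391

328852.04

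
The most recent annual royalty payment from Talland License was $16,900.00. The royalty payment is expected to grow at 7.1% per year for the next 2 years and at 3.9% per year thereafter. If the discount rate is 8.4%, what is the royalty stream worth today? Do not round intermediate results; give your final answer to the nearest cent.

D_1 = 18099.90000
D_2 = 19384.99290
Terminal value at year 2: TV = D_2×(1+g_2)/(r−g_2) = 20141.00762/0.045 = 447577.94718
P_0 = D_1/(1+r)^1 + D_2/(1+r)^2 + TV/(1+r)^2
    = 16697.32472 + 16497.08005 + 380899.24836 = 414093.65314

$414093.65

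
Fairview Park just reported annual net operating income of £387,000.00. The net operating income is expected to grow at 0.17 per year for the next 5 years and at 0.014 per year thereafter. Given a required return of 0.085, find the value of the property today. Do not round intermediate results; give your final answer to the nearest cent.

£10498967.12

D_1 = 452790.00000
D_2 = 529764.30000
D_3 = 619824.23100
D_4 = 725194.35027
D_5 = 848477.38982
Terminal value at year 5: TV = D_5×(1+g_2)/(r−g_2) = 860356.07327/0.071 = 12117691.17286
P_0 = D_1/(1+r)^1 + D_2/(1+r)^2 + D_3/(1+r)^3 + D_4/(1+r)^4 + D_5/(1+r)^5 + TV/(1+r)^5
    = 417317.97235 + 450011.08539 + 485265.41005 + 523281.59425 + 564276.00486 + 8058815.05534 = 10498967.12224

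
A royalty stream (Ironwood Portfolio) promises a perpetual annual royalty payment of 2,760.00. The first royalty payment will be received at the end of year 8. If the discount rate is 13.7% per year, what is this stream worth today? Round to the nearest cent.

8200.97

Value at end of year 7: C / r = 2,760.00 / 0.137 = 20,145.9854
Discount to today: PV = 20,145.9854 / (1 + 0.137)^7 = 20,145.9854 / 2.456537 = 8,200.97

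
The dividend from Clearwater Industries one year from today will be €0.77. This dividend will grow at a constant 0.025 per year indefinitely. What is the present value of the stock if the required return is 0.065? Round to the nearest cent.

Growing perpetuity: P = D₁ / (r − g) = €0.7700 / (0.065 − 0.025) = €19.25

€19.25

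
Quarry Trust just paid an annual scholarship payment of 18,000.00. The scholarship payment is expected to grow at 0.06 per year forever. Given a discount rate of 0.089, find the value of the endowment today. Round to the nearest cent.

D₁ = D₀ × (1 + g) = 18,000.00 × 1.06 = 19,080.0000
Growing perpetuity: P = D₁ / (r − g) = 19,080.0000 / (0.089 − 0.06) = 657,931.03

657931.03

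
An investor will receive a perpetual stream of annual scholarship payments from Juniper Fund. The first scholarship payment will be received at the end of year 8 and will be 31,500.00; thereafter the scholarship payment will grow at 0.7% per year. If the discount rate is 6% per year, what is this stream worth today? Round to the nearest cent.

Value at end of year 7: C₁ / (r − g) = 31,500.00 / (0.06 − 0.007) = 594,339.6226
Discount to today: PV = 594,339.6226 / (1 + 0.06)^7 = 594,339.6226 / 1.503630 = 395,269.79

395269.79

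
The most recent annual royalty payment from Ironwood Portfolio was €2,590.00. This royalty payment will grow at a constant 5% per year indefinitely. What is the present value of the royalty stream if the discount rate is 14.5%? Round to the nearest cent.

D₁ = D₀ × (1 + g) = €2,590.00 × 1.05 = €2,719.5000
Growing perpetuity: P = D₁ / (r − g) = €2,719.5000 / (0.145 − 0.05) = €28,626.32

€28626.32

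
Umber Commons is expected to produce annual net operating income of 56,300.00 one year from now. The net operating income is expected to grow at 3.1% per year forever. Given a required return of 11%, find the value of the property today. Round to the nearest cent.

Growing perpetuity: P = D₁ / (r − g) = 56,300.0000 / (0.11 − 0.031) = 712,658.23

712658.23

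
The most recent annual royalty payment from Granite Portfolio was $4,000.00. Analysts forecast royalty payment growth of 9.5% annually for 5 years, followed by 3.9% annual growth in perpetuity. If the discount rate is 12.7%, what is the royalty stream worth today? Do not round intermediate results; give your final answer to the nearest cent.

$59252.02

D_1 = 4380.00000
D_2 = 4796.10000
D_3 = 5251.72950
D_4 = 5750.64380
D_5 = 6296.95496
Terminal value at year 5: TV = D_5×(1+g_2)/(r−g_2) = 6542.53621/0.088 = 74347.00236
P_0 = D_1/(1+r)^1 + D_2/(1+r)^2 + D_3/(1+r)^3 + D_4/(1+r)^4 + D_5/(1+r)^5 + TV/(1+r)^5
    = 3886.42413 + 3776.07314 + 3668.85545 + 3564.68209 + 3463.46662 + 40892.52072 = 59252.02215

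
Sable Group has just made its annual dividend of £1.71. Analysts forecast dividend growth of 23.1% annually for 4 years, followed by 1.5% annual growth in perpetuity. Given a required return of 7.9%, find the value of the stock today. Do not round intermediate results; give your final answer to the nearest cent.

£55.56

D_1 = 2.10501
D_2 = 2.59127
D_3 = 3.18985
D_4 = 3.92671
Terminal value at year 4: TV = D_4×(1+g_2)/(r−g_2) = 3.98561/0.064 = 62.27509
P_0 = D_1/(1+r)^1 + D_2/(1+r)^2 + D_3/(1+r)^3 + D_4/(1+r)^4 + TV/(1+r)^4
    = 1.95089 + 2.22571 + 2.53925 + 2.89696 + 45.94398 = 55.55680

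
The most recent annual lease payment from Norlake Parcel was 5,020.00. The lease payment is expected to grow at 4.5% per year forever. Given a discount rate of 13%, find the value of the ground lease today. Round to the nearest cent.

61716.47

D₁ = D₀ × (1 + g) = 5,020.00 × 1.045 = 5,245.9000
Growing perpetuity: P = D₁ / (r − g) = 5,245.9000 / (0.13 − 0.045) = 61,716.47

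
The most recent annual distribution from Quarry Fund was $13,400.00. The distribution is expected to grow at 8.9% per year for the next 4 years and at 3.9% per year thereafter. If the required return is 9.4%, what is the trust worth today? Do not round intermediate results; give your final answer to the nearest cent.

D_1 = 14592.60000
D_2 = 15891.34140
D_3 = 17305.67078
D_4 = 18845.87548
Terminal value at year 4: TV = D_4×(1+g_2)/(r−g_2) = 19580.86463/0.055 = 356015.72051
P_0 = D_1/(1+r)^1 + D_2/(1+r)^2 + D_3/(1+r)^3 + D_4/(1+r)^4 + TV/(1+r)^4
    = 13338.75686 + 13277.79362 + 13217.10900 + 13156.70174 + 248542.05649 = 301532.41770

$301532.42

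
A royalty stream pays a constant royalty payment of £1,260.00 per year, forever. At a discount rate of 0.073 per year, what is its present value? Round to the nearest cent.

Level perpetuity: PV = C / r = £1,260.00 / 0.073 = £17,260.27

£17260.27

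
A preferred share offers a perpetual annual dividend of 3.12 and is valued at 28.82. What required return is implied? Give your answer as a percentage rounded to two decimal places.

10.83%

P = C/r ⇒ r = C/P = 3.12/28.82 = 0.108258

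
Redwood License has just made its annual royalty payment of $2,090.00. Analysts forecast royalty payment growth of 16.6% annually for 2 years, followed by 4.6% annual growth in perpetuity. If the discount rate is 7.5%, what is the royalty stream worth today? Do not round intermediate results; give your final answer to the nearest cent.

D_1 = 2436.94000
D_2 = 2841.47204
Terminal value at year 2: TV = D_2×(1+g_2)/(r−g_2) = 2972.17975/0.029 = 102488.95703
P_0 = D_1/(1+r)^1 + D_2/(1+r)^2 + TV/(1+r)^2
    = 2266.92093 + 2458.81842 + 88687.03691 = 93412.77626

$93412.78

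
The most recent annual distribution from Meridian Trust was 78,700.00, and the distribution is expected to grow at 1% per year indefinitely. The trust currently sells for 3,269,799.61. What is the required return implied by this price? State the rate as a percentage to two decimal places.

3.43%

D₁ = 78,700.00 × 1.01 = 79,487.0000
P = D₁/(r − g) ⇒ r = D₁/P + g = 79,487.0000/3,269,799.61 + 0.01 = 0.024309 + 0.01 = 0.034309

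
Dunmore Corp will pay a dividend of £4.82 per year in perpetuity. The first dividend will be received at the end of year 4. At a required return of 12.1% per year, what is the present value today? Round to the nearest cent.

Value at end of year 3: C / r = £4.82 / 0.121 = £39.8347
Discount to today: PV = £39.8347 / (1 + 0.121)^3 = £39.8347 / 1.408695 = £28.28

£28.28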